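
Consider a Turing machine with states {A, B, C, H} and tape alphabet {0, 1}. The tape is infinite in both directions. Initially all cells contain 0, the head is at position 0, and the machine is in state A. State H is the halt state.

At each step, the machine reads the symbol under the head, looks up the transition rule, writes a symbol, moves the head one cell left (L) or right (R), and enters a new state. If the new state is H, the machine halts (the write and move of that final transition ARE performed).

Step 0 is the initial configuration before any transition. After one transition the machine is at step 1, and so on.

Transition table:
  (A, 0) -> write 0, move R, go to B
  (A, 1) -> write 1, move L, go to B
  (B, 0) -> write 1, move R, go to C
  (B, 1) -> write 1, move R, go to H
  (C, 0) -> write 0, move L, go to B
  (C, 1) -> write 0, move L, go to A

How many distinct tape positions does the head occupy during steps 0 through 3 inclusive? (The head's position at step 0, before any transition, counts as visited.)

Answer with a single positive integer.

Answer: 3

Derivation:
Step 1: in state A at pos 0, read 0 -> (A,0)->write 0,move R,goto B. Now: state=B, head=1, tape[-1..2]=0000 (head:   ^)
Step 2: in state B at pos 1, read 0 -> (B,0)->write 1,move R,goto C. Now: state=C, head=2, tape[-1..3]=00100 (head:    ^)
Step 3: in state C at pos 2, read 0 -> (C,0)->write 0,move L,goto B. Now: state=B, head=1, tape[-1..3]=00100 (head:   ^)
Head positions at steps 0..3: starting at 0, distinct positions visited = {0, 1, 2} -> 3 position(s)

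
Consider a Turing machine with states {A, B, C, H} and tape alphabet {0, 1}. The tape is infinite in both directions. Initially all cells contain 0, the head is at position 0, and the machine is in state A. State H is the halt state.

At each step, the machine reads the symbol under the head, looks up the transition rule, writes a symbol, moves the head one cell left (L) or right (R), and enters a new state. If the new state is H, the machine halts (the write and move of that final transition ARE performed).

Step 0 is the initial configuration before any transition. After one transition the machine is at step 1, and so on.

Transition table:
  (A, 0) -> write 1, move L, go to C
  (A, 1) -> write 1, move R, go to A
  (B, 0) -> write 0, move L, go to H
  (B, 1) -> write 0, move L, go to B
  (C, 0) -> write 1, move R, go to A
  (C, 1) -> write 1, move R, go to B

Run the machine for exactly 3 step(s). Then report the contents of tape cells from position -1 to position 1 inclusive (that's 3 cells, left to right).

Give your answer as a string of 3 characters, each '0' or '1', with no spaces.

Answer: 110

Derivation:
Step 1: in state A at pos 0, read 0 -> (A,0)->write 1,move L,goto C. Now: state=C, head=-1, tape[-2..1]=0010 (head:  ^)
Step 2: in state C at pos -1, read 0 -> (C,0)->write 1,move R,goto A. Now: state=A, head=0, tape[-2..1]=0110 (head:   ^)
Step 3: in state A at pos 0, read 1 -> (A,1)->write 1,move R,goto A. Now: state=A, head=1, tape[-2..2]=01100 (head:    ^)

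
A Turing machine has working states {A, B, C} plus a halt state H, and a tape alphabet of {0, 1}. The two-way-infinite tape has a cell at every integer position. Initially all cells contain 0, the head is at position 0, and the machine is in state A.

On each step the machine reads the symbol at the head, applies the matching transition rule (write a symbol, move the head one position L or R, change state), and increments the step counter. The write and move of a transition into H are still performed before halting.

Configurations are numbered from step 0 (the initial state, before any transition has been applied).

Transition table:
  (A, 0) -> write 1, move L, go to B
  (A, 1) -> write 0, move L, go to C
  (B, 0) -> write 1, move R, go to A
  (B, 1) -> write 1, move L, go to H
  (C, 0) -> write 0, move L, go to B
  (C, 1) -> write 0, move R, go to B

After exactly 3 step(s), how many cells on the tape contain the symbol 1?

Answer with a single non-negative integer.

Answer: 1

Derivation:
Step 1: in state A at pos 0, read 0 -> (A,0)->write 1,move L,goto B. Now: state=B, head=-1, tape[-2..1]=0010 (head:  ^)
Step 2: in state B at pos -1, read 0 -> (B,0)->write 1,move R,goto A. Now: state=A, head=0, tape[-2..1]=0110 (head:   ^)
Step 3: in state A at pos 0, read 1 -> (A,1)->write 0,move L,goto C. Now: state=C, head=-1, tape[-2..1]=0100 (head:  ^)
Cells containing 1 after step 3: {-1} -> 1 cell(s)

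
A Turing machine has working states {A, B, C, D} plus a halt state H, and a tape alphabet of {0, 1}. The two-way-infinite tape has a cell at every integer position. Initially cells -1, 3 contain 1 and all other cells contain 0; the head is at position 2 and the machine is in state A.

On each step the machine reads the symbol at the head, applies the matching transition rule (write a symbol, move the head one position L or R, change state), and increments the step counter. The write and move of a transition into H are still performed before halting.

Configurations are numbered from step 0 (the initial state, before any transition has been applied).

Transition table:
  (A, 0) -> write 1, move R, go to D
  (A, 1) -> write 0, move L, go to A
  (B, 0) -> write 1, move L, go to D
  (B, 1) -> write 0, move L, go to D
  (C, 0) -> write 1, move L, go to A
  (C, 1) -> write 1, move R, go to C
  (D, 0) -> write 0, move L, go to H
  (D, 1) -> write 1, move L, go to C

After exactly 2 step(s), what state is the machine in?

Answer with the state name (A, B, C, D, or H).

Answer: C

Derivation:
Step 1: in state A at pos 2, read 0 -> (A,0)->write 1,move R,goto D. Now: state=D, head=3, tape[-2..4]=0100110 (head:      ^)
Step 2: in state D at pos 3, read 1 -> (D,1)->write 1,move L,goto C. Now: state=C, head=2, tape[-2..4]=0100110 (head:     ^)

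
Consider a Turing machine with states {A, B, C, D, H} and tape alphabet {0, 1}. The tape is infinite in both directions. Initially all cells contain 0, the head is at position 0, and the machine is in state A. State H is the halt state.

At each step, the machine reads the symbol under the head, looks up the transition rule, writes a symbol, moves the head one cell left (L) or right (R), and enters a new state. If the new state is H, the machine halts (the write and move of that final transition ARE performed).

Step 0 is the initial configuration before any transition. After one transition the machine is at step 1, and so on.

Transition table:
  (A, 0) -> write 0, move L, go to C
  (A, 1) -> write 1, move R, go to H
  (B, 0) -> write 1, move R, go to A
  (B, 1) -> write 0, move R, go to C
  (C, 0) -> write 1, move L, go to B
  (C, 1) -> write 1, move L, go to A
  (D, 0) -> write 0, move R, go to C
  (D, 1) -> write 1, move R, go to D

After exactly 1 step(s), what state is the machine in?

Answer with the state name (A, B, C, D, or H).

Answer: C

Derivation:
Step 1: in state A at pos 0, read 0 -> (A,0)->write 0,move L,goto C. Now: state=C, head=-1, tape[-2..1]=0000 (head:  ^)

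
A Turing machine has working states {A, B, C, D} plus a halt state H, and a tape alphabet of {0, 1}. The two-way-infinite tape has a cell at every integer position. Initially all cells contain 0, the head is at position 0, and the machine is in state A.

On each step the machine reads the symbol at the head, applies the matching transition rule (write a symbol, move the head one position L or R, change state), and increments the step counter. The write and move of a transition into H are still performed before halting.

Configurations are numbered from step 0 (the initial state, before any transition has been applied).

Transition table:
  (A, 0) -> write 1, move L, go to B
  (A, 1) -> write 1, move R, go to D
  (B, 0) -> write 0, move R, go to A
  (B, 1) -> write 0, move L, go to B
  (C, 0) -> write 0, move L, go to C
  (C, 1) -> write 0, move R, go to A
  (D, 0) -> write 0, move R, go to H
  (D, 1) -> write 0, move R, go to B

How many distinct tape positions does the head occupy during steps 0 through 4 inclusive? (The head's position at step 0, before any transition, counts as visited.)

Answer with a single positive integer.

Step 1: in state A at pos 0, read 0 -> (A,0)->write 1,move L,goto B. Now: state=B, head=-1, tape[-2..1]=0010 (head:  ^)
Step 2: in state B at pos -1, read 0 -> (B,0)->write 0,move R,goto A. Now: state=A, head=0, tape[-2..1]=0010 (head:   ^)
Step 3: in state A at pos 0, read 1 -> (A,1)->write 1,move R,goto D. Now: state=D, head=1, tape[-2..2]=00100 (head:    ^)
Step 4: in state D at pos 1, read 0 -> (D,0)->write 0,move R,goto H. Now: state=H, head=2, tape[-2..3]=001000 (head:     ^)
Head positions at steps 0..4: starting at 0, distinct positions visited = {-1, 0, 1, 2} -> 4 position(s)

Answer: 4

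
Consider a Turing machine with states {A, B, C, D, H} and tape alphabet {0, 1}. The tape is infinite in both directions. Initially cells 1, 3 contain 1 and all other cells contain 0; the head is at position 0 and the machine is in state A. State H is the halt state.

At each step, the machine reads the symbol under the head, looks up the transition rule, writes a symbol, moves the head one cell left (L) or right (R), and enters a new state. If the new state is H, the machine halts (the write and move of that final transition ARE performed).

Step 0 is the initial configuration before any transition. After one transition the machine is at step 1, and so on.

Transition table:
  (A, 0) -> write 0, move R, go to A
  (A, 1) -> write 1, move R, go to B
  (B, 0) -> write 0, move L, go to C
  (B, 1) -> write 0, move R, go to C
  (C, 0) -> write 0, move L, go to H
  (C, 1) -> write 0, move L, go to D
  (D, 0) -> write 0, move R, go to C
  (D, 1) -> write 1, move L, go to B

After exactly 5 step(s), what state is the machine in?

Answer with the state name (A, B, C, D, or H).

Step 1: in state A at pos 0, read 0 -> (A,0)->write 0,move R,goto A. Now: state=A, head=1, tape[-1..4]=001010 (head:   ^)
Step 2: in state A at pos 1, read 1 -> (A,1)->write 1,move R,goto B. Now: state=B, head=2, tape[-1..4]=001010 (head:    ^)
Step 3: in state B at pos 2, read 0 -> (B,0)->write 0,move L,goto C. Now: state=C, head=1, tape[-1..4]=001010 (head:   ^)
Step 4: in state C at pos 1, read 1 -> (C,1)->write 0,move L,goto D. Now: state=D, head=0, tape[-1..4]=000010 (head:  ^)
Step 5: in state D at pos 0, read 0 -> (D,0)->write 0,move R,goto C. Now: state=C, head=1, tape[-1..4]=000010 (head:   ^)

Answer: C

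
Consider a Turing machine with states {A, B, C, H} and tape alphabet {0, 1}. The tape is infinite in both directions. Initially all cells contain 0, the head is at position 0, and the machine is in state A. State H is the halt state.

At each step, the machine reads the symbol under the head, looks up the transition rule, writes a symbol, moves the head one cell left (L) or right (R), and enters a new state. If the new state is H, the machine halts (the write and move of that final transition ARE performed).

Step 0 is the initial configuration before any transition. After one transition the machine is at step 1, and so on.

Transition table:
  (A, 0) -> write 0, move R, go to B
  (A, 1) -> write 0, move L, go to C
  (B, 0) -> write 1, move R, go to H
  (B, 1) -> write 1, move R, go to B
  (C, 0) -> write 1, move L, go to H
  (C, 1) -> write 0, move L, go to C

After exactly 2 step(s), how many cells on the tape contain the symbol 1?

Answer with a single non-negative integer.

Step 1: in state A at pos 0, read 0 -> (A,0)->write 0,move R,goto B. Now: state=B, head=1, tape[-1..2]=0000 (head:   ^)
Step 2: in state B at pos 1, read 0 -> (B,0)->write 1,move R,goto H. Now: state=H, head=2, tape[-1..3]=00100 (head:    ^)
Cells containing 1 after step 2: {1} -> 1 cell(s)

Answer: 1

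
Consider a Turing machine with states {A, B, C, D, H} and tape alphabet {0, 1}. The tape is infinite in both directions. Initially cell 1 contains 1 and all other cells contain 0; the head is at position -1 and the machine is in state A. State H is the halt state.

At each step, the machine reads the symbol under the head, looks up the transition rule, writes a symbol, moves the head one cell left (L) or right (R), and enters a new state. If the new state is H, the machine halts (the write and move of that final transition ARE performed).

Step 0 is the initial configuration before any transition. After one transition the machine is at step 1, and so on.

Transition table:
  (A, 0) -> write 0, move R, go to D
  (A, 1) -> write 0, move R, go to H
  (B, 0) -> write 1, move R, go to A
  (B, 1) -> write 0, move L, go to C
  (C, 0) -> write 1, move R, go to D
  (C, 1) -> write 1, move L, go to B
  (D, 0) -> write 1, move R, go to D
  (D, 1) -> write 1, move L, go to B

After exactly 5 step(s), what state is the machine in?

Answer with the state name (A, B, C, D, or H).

Answer: D

Derivation:
Step 1: in state A at pos -1, read 0 -> (A,0)->write 0,move R,goto D. Now: state=D, head=0, tape[-2..2]=00010 (head:   ^)
Step 2: in state D at pos 0, read 0 -> (D,0)->write 1,move R,goto D. Now: state=D, head=1, tape[-2..2]=00110 (head:    ^)
Step 3: in state D at pos 1, read 1 -> (D,1)->write 1,move L,goto B. Now: state=B, head=0, tape[-2..2]=00110 (head:   ^)
Step 4: in state B at pos 0, read 1 -> (B,1)->write 0,move L,goto C. Now: state=C, head=-1, tape[-2..2]=00010 (head:  ^)
Step 5: in state C at pos -1, read 0 -> (C,0)->write 1,move R,goto D. Now: state=D, head=0, tape[-2..2]=01010 (head:   ^)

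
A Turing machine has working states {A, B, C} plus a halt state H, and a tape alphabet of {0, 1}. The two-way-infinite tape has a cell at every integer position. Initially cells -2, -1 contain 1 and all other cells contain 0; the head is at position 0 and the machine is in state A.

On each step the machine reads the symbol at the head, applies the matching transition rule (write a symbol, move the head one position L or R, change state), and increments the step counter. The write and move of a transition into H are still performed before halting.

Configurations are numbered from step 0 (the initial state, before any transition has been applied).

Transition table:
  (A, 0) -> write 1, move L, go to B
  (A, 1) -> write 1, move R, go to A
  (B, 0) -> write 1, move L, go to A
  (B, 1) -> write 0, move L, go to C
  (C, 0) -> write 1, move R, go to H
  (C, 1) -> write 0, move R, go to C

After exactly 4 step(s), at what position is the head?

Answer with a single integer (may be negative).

Step 1: in state A at pos 0, read 0 -> (A,0)->write 1,move L,goto B. Now: state=B, head=-1, tape[-3..1]=01110 (head:   ^)
Step 2: in state B at pos -1, read 1 -> (B,1)->write 0,move L,goto C. Now: state=C, head=-2, tape[-3..1]=01010 (head:  ^)
Step 3: in state C at pos -2, read 1 -> (C,1)->write 0,move R,goto C. Now: state=C, head=-1, tape[-3..1]=00010 (head:   ^)
Step 4: in state C at pos -1, read 0 -> (C,0)->write 1,move R,goto H. Now: state=H, head=0, tape[-3..1]=00110 (head:    ^)

Answer: 0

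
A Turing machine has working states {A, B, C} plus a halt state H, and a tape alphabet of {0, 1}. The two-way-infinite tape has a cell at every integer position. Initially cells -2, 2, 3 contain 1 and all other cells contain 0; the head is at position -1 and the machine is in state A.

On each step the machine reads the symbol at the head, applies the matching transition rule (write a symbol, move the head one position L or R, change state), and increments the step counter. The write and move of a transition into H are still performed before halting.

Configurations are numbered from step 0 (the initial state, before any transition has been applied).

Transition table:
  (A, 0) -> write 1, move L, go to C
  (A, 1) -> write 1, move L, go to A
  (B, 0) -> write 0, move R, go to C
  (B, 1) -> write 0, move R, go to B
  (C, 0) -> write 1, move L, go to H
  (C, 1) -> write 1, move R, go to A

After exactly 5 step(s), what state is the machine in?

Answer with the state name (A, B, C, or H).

Answer: C

Derivation:
Step 1: in state A at pos -1, read 0 -> (A,0)->write 1,move L,goto C. Now: state=C, head=-2, tape[-3..4]=01100110 (head:  ^)
Step 2: in state C at pos -2, read 1 -> (C,1)->write 1,move R,goto A. Now: state=A, head=-1, tape[-3..4]=01100110 (head:   ^)
Step 3: in state A at pos -1, read 1 -> (A,1)->write 1,move L,goto A. Now: state=A, head=-2, tape[-3..4]=01100110 (head:  ^)
Step 4: in state A at pos -2, read 1 -> (A,1)->write 1,move L,goto A. Now: state=A, head=-3, tape[-4..4]=001100110 (head:  ^)
Step 5: in state A at pos -3, read 0 -> (A,0)->write 1,move L,goto C. Now: state=C, head=-4, tape[-5..4]=0011100110 (head:  ^)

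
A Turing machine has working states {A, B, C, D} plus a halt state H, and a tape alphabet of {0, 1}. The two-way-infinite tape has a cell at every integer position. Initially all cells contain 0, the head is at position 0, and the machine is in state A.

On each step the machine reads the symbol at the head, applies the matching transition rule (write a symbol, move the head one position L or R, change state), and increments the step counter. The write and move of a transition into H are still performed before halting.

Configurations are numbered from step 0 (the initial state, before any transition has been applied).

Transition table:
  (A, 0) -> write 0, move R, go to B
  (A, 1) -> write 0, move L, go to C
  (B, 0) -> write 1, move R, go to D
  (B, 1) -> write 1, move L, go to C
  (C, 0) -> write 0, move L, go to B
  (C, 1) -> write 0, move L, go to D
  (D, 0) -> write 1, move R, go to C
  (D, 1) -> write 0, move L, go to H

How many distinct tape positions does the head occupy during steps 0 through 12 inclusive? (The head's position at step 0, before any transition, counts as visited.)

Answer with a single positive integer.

Answer: 6

Derivation:
Step 1: in state A at pos 0, read 0 -> (A,0)->write 0,move R,goto B. Now: state=B, head=1, tape[-1..2]=0000 (head:   ^)
Step 2: in state B at pos 1, read 0 -> (B,0)->write 1,move R,goto D. Now: state=D, head=2, tape[-1..3]=00100 (head:    ^)
Step 3: in state D at pos 2, read 0 -> (D,0)->write 1,move R,goto C. Now: state=C, head=3, tape[-1..4]=001100 (head:     ^)
Step 4: in state C at pos 3, read 0 -> (C,0)->write 0,move L,goto B. Now: state=B, head=2, tape[-1..4]=001100 (head:    ^)
Step 5: in state B at pos 2, read 1 -> (B,1)->write 1,move L,goto C. Now: state=C, head=1, tape[-1..4]=001100 (head:   ^)
Step 6: in state C at pos 1, read 1 -> (C,1)->write 0,move L,goto D. Now: state=D, head=0, tape[-1..4]=000100 (head:  ^)
Step 7: in state D at pos 0, read 0 -> (D,0)->write 1,move R,goto C. Now: state=C, head=1, tape[-1..4]=010100 (head:   ^)
Step 8: in state C at pos 1, read 0 -> (C,0)->write 0,move L,goto B. Now: state=B, head=0, tape[-1..4]=010100 (head:  ^)
Step 9: in state B at pos 0, read 1 -> (B,1)->write 1,move L,goto C. Now: state=C, head=-1, tape[-2..4]=0010100 (head:  ^)
Step 10: in state C at pos -1, read 0 -> (C,0)->write 0,move L,goto B. Now: state=B, head=-2, tape[-3..4]=00010100 (head:  ^)
Step 11: in state B at pos -2, read 0 -> (B,0)->write 1,move R,goto D. Now: state=D, head=-1, tape[-3..4]=01010100 (head:   ^)
Step 12: in state D at pos -1, read 0 -> (D,0)->write 1,move R,goto C. Now: state=C, head=0, tape[-3..4]=01110100 (head:    ^)
Head positions at steps 0..12: starting at 0, distinct positions visited = {-2, -1, 0, 1, 2, 3} -> 6 position(s)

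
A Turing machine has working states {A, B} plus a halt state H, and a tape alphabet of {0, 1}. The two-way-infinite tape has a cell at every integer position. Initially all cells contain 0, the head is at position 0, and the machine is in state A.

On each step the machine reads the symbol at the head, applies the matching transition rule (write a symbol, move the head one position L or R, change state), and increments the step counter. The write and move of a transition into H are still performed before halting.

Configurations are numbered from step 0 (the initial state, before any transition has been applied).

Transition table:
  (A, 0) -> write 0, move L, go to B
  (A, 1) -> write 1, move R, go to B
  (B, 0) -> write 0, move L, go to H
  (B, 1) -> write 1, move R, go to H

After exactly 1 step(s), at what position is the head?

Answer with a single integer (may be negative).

Step 1: in state A at pos 0, read 0 -> (A,0)->write 0,move L,goto B. Now: state=B, head=-1, tape[-2..1]=0000 (head:  ^)

Answer: -1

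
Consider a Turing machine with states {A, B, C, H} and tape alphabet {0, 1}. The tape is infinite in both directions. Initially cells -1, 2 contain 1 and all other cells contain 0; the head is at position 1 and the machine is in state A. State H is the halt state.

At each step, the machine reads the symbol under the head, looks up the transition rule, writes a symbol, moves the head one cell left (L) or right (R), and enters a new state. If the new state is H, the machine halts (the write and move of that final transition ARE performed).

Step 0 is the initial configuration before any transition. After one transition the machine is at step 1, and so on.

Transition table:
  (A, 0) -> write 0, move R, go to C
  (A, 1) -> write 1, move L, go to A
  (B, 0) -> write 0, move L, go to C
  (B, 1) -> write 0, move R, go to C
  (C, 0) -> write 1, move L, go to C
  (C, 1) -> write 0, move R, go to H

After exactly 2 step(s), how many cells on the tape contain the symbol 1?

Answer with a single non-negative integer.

Answer: 1

Derivation:
Step 1: in state A at pos 1, read 0 -> (A,0)->write 0,move R,goto C. Now: state=C, head=2, tape[-2..3]=010010 (head:     ^)
Step 2: in state C at pos 2, read 1 -> (C,1)->write 0,move R,goto H. Now: state=H, head=3, tape[-2..4]=0100000 (head:      ^)
Cells containing 1 after step 2: {-1} -> 1 cell(s)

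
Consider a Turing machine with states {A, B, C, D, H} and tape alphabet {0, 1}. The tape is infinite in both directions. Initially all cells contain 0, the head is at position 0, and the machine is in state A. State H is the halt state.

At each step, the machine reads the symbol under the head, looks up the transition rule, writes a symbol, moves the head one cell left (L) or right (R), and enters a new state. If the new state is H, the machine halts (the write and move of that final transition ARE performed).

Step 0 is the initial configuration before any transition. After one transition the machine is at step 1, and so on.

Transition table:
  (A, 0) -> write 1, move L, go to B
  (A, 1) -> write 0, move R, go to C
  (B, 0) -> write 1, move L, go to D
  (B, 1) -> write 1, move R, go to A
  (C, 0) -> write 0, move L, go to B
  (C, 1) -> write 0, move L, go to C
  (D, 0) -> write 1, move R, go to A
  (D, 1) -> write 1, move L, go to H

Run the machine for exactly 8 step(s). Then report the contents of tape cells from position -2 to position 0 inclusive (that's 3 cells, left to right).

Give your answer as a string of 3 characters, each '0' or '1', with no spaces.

Answer: 110

Derivation:
Step 1: in state A at pos 0, read 0 -> (A,0)->write 1,move L,goto B. Now: state=B, head=-1, tape[-2..1]=0010 (head:  ^)
Step 2: in state B at pos -1, read 0 -> (B,0)->write 1,move L,goto D. Now: state=D, head=-2, tape[-3..1]=00110 (head:  ^)
Step 3: in state D at pos -2, read 0 -> (D,0)->write 1,move R,goto A. Now: state=A, head=-1, tape[-3..1]=01110 (head:   ^)
Step 4: in state A at pos -1, read 1 -> (A,1)->write 0,move R,goto C. Now: state=C, head=0, tape[-3..1]=01010 (head:    ^)
Step 5: in state C at pos 0, read 1 -> (C,1)->write 0,move L,goto C. Now: state=C, head=-1, tape[-3..1]=01000 (head:   ^)
Step 6: in state C at pos -1, read 0 -> (C,0)->write 0,move L,goto B. Now: state=B, head=-2, tape[-3..1]=01000 (head:  ^)
Step 7: in state B at pos -2, read 1 -> (B,1)->write 1,move R,goto A. Now: state=A, head=-1, tape[-3..1]=01000 (head:   ^)
Step 8: in state A at pos -1, read 0 -> (A,0)->write 1,move L,goto B. Now: state=B, head=-2, tape[-3..1]=01100 (head:  ^)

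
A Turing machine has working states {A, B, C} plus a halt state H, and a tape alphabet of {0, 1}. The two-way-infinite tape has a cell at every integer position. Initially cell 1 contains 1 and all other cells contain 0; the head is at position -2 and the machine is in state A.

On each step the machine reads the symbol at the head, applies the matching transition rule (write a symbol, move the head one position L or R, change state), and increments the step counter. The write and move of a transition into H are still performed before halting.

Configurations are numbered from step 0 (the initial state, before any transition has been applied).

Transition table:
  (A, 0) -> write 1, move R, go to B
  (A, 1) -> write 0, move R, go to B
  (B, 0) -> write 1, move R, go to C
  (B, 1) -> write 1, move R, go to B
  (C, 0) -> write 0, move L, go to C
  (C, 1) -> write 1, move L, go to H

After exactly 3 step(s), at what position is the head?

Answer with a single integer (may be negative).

Answer: -1

Derivation:
Step 1: in state A at pos -2, read 0 -> (A,0)->write 1,move R,goto B. Now: state=B, head=-1, tape[-3..2]=010010 (head:   ^)
Step 2: in state B at pos -1, read 0 -> (B,0)->write 1,move R,goto C. Now: state=C, head=0, tape[-3..2]=011010 (head:    ^)
Step 3: in state C at pos 0, read 0 -> (C,0)->write 0,move L,goto C. Now: state=C, head=-1, tape[-3..2]=011010 (head:   ^)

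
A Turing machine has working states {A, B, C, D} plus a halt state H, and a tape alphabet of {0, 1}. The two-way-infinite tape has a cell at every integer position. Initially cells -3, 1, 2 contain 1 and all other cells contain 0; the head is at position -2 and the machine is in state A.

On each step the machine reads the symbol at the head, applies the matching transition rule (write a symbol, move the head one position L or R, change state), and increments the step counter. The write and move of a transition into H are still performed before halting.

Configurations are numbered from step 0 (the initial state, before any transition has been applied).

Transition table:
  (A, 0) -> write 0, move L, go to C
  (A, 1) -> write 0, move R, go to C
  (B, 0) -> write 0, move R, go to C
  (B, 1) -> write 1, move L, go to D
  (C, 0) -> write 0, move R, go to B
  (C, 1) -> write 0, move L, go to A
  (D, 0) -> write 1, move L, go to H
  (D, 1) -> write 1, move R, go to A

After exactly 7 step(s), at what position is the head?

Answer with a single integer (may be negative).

Answer: -1

Derivation:
Step 1: in state A at pos -2, read 0 -> (A,0)->write 0,move L,goto C. Now: state=C, head=-3, tape[-4..3]=01000110 (head:  ^)
Step 2: in state C at pos -3, read 1 -> (C,1)->write 0,move L,goto A. Now: state=A, head=-4, tape[-5..3]=000000110 (head:  ^)
Step 3: in state A at pos -4, read 0 -> (A,0)->write 0,move L,goto C. Now: state=C, head=-5, tape[-6..3]=0000000110 (head:  ^)
Step 4: in state C at pos -5, read 0 -> (C,0)->write 0,move R,goto B. Now: state=B, head=-4, tape[-6..3]=0000000110 (head:   ^)
Step 5: in state B at pos -4, read 0 -> (B,0)->write 0,move R,goto C. Now: state=C, head=-3, tape[-6..3]=0000000110 (head:    ^)
Step 6: in state C at pos -3, read 0 -> (C,0)->write 0,move R,goto B. Now: state=B, head=-2, tape[-6..3]=0000000110 (head:     ^)
Step 7: in state B at pos -2, read 0 -> (B,0)->write 0,move R,goto C. Now: state=C, head=-1, tape[-6..3]=0000000110 (head:      ^)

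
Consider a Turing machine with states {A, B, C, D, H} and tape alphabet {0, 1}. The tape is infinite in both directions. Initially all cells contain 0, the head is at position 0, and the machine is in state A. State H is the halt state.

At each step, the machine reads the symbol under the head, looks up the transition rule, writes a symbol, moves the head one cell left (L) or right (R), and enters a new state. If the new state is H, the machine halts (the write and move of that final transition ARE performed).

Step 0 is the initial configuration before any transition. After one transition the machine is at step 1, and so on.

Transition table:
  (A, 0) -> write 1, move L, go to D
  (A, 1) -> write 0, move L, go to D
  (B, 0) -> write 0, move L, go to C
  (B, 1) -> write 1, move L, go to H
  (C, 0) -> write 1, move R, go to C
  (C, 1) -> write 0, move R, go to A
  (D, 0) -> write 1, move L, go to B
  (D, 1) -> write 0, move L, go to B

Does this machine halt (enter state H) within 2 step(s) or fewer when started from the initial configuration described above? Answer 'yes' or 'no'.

Answer: no

Derivation:
Step 1: in state A at pos 0, read 0 -> (A,0)->write 1,move L,goto D. Now: state=D, head=-1, tape[-2..1]=0010 (head:  ^)
Step 2: in state D at pos -1, read 0 -> (D,0)->write 1,move L,goto B. Now: state=B, head=-2, tape[-3..1]=00110 (head:  ^)
After 2 step(s): state = B (not H) -> not halted within 2 -> no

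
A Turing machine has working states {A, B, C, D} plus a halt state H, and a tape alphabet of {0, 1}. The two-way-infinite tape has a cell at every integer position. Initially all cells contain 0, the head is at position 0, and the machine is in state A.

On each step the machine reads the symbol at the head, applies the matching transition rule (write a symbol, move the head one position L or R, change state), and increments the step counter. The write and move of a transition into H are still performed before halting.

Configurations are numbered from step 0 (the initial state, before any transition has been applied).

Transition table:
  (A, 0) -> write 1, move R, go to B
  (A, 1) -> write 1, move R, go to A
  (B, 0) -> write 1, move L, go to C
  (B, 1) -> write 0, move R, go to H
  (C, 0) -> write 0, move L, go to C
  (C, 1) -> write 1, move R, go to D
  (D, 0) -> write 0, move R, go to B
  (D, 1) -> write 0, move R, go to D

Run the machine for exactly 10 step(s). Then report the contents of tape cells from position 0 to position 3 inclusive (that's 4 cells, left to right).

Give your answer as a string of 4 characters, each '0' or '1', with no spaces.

Answer: 1001

Derivation:
Step 1: in state A at pos 0, read 0 -> (A,0)->write 1,move R,goto B. Now: state=B, head=1, tape[-1..2]=0100 (head:   ^)
Step 2: in state B at pos 1, read 0 -> (B,0)->write 1,move L,goto C. Now: state=C, head=0, tape[-1..2]=0110 (head:  ^)
Step 3: in state C at pos 0, read 1 -> (C,1)->write 1,move R,goto D. Now: state=D, head=1, tape[-1..2]=0110 (head:   ^)
Step 4: in state D at pos 1, read 1 -> (D,1)->write 0,move R,goto D. Now: state=D, head=2, tape[-1..3]=01000 (head:    ^)
Step 5: in state D at pos 2, read 0 -> (D,0)->write 0,move R,goto B. Now: state=B, head=3, tape[-1..4]=010000 (head:     ^)
Step 6: in state B at pos 3, read 0 -> (B,0)->write 1,move L,goto C. Now: state=C, head=2, tape[-1..4]=010010 (head:    ^)
Step 7: in state C at pos 2, read 0 -> (C,0)->write 0,move L,goto C. Now: state=C, head=1, tape[-1..4]=010010 (head:   ^)
Step 8: in state C at pos 1, read 0 -> (C,0)->write 0,move L,goto C. Now: state=C, head=0, tape[-1..4]=010010 (head:  ^)
Step 9: in state C at pos 0, read 1 -> (C,1)->write 1,move R,goto D. Now: state=D, head=1, tape[-1..4]=010010 (head:   ^)
Step 10: in state D at pos 1, read 0 -> (D,0)->write 0,move R,goto B. Now: state=B, head=2, tape[-1..4]=010010 (head:    ^)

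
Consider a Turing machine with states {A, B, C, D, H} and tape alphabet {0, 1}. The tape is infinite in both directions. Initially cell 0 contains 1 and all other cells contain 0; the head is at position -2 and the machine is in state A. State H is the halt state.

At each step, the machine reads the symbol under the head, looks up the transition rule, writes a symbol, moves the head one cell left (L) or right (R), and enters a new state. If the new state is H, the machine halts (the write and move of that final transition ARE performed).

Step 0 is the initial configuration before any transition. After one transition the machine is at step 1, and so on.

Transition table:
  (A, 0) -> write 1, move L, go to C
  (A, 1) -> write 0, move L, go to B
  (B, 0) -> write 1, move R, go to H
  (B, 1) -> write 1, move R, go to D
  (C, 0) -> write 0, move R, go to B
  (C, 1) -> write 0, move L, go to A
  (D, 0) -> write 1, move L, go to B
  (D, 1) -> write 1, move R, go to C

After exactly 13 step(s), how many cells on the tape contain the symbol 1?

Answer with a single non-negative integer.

Answer: 2

Derivation:
Step 1: in state A at pos -2, read 0 -> (A,0)->write 1,move L,goto C. Now: state=C, head=-3, tape[-4..1]=001010 (head:  ^)
Step 2: in state C at pos -3, read 0 -> (C,0)->write 0,move R,goto B. Now: state=B, head=-2, tape[-4..1]=001010 (head:   ^)
Step 3: in state B at pos -2, read 1 -> (B,1)->write 1,move R,goto D. Now: state=D, head=-1, tape[-4..1]=001010 (head:    ^)
Step 4: in state D at pos -1, read 0 -> (D,0)->write 1,move L,goto B. Now: state=B, head=-2, tape[-4..1]=001110 (head:   ^)
Step 5: in state B at pos -2, read 1 -> (B,1)->write 1,move R,goto D. Now: state=D, head=-1, tape[-4..1]=001110 (head:    ^)
Step 6: in state D at pos -1, read 1 -> (D,1)->write 1,move R,goto C. Now: state=C, head=0, tape[-4..1]=001110 (head:     ^)
Step 7: in state C at pos 0, read 1 -> (C,1)->write 0,move L,goto A. Now: state=A, head=-1, tape[-4..1]=001100 (head:    ^)
Step 8: in state A at pos -1, read 1 -> (A,1)->write 0,move L,goto B. Now: state=B, head=-2, tape[-4..1]=001000 (head:   ^)
Step 9: in state B at pos -2, read 1 -> (B,1)->write 1,move R,goto D. Now: state=D, head=-1, tape[-4..1]=001000 (head:    ^)
Step 10: in state D at pos -1, read 0 -> (D,0)->write 1,move L,goto B. Now: state=B, head=-2, tape[-4..1]=001100 (head:   ^)
Step 11: in state B at pos -2, read 1 -> (B,1)->write 1,move R,goto D. Now: state=D, head=-1, tape[-4..1]=001100 (head:    ^)
Step 12: in state D at pos -1, read 1 -> (D,1)->write 1,move R,goto C. Now: state=C, head=0, tape[-4..1]=001100 (head:     ^)
Step 13: in state C at pos 0, read 0 -> (C,0)->write 0,move R,goto B. Now: state=B, head=1, tape[-4..2]=0011000 (head:      ^)
Cells containing 1 after step 13: {-2, -1} -> 2 cell(s)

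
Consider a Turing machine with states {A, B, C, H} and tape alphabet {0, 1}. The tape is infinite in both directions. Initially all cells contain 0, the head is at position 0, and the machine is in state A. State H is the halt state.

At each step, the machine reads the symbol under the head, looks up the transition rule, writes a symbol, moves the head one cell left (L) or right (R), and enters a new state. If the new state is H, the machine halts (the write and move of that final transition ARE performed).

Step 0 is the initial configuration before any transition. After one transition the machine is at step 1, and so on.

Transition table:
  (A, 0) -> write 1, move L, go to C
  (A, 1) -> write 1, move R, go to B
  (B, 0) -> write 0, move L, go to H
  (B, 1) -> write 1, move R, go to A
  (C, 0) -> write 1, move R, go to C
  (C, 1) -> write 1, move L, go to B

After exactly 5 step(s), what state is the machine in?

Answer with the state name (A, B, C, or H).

Step 1: in state A at pos 0, read 0 -> (A,0)->write 1,move L,goto C. Now: state=C, head=-1, tape[-2..1]=0010 (head:  ^)
Step 2: in state C at pos -1, read 0 -> (C,0)->write 1,move R,goto C. Now: state=C, head=0, tape[-2..1]=0110 (head:   ^)
Step 3: in state C at pos 0, read 1 -> (C,1)->write 1,move L,goto B. Now: state=B, head=-1, tape[-2..1]=0110 (head:  ^)
Step 4: in state B at pos -1, read 1 -> (B,1)->write 1,move R,goto A. Now: state=A, head=0, tape[-2..1]=0110 (head:   ^)
Step 5: in state A at pos 0, read 1 -> (A,1)->write 1,move R,goto B. Now: state=B, head=1, tape[-2..2]=01100 (head:    ^)

Answer: B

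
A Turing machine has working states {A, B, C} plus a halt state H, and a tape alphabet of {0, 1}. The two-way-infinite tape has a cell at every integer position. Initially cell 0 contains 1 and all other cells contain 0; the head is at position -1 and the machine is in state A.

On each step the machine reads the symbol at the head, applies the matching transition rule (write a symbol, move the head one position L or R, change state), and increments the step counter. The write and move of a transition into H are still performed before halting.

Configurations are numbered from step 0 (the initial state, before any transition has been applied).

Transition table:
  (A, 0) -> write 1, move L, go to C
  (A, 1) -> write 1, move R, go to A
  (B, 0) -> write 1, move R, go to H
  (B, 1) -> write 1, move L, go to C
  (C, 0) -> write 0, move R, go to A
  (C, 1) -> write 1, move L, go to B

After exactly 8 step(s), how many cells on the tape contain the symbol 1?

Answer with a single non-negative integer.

Step 1: in state A at pos -1, read 0 -> (A,0)->write 1,move L,goto C. Now: state=C, head=-2, tape[-3..1]=00110 (head:  ^)
Step 2: in state C at pos -2, read 0 -> (C,0)->write 0,move R,goto A. Now: state=A, head=-1, tape[-3..1]=00110 (head:   ^)
Step 3: in state A at pos -1, read 1 -> (A,1)->write 1,move R,goto A. Now: state=A, head=0, tape[-3..1]=00110 (head:    ^)
Step 4: in state A at pos 0, read 1 -> (A,1)->write 1,move R,goto A. Now: state=A, head=1, tape[-3..2]=001100 (head:     ^)
Step 5: in state A at pos 1, read 0 -> (A,0)->write 1,move L,goto C. Now: state=C, head=0, tape[-3..2]=001110 (head:    ^)
Step 6: in state C at pos 0, read 1 -> (C,1)->write 1,move L,goto B. Now: state=B, head=-1, tape[-3..2]=001110 (head:   ^)
Step 7: in state B at pos -1, read 1 -> (B,1)->write 1,move L,goto C. Now: state=C, head=-2, tape[-3..2]=001110 (head:  ^)
Step 8: in state C at pos -2, read 0 -> (C,0)->write 0,move R,goto A. Now: state=A, head=-1, tape[-3..2]=001110 (head:   ^)
Cells containing 1 after step 8: {-1, 0, 1} -> 3 cell(s)

Answer: 3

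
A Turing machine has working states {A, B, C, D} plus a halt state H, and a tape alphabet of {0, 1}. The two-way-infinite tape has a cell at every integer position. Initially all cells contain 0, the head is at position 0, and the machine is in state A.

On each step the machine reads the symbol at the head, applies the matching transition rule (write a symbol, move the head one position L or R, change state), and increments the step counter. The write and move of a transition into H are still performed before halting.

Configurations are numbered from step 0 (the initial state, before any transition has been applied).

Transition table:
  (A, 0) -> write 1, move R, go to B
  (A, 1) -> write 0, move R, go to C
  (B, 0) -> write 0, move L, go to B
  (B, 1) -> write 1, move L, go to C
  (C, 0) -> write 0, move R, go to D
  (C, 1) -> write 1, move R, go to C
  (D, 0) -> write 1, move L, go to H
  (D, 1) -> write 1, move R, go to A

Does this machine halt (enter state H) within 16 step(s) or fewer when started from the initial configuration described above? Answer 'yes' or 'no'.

Answer: yes

Derivation:
Step 1: in state A at pos 0, read 0 -> (A,0)->write 1,move R,goto B. Now: state=B, head=1, tape[-1..2]=0100 (head:   ^)
Step 2: in state B at pos 1, read 0 -> (B,0)->write 0,move L,goto B. Now: state=B, head=0, tape[-1..2]=0100 (head:  ^)
Step 3: in state B at pos 0, read 1 -> (B,1)->write 1,move L,goto C. Now: state=C, head=-1, tape[-2..2]=00100 (head:  ^)
Step 4: in state C at pos -1, read 0 -> (C,0)->write 0,move R,goto D. Now: state=D, head=0, tape[-2..2]=00100 (head:   ^)
Step 5: in state D at pos 0, read 1 -> (D,1)->write 1,move R,goto A. Now: state=A, head=1, tape[-2..2]=00100 (head:    ^)
Step 6: in state A at pos 1, read 0 -> (A,0)->write 1,move R,goto B. Now: state=B, head=2, tape[-2..3]=001100 (head:     ^)
Step 7: in state B at pos 2, read 0 -> (B,0)->write 0,move L,goto B. Now: state=B, head=1, tape[-2..3]=001100 (head:    ^)
Step 8: in state B at pos 1, read 1 -> (B,1)->write 1,move L,goto C. Now: state=C, head=0, tape[-2..3]=001100 (head:   ^)
Step 9: in state C at pos 0, read 1 -> (C,1)->write 1,move R,goto C. Now: state=C, head=1, tape[-2..3]=001100 (head:    ^)
Step 10: in state C at pos 1, read 1 -> (C,1)->write 1,move R,goto C. Now: state=C, head=2, tape[-2..3]=001100 (head:     ^)
Step 11: in state C at pos 2, read 0 -> (C,0)->write 0,move R,goto D. Now: state=D, head=3, tape[-2..4]=0011000 (head:      ^)
Step 12: in state D at pos 3, read 0 -> (D,0)->write 1,move L,goto H. Now: state=H, head=2, tape[-2..4]=0011010 (head:     ^)
State H reached at step 12; 12 <= 16 -> yes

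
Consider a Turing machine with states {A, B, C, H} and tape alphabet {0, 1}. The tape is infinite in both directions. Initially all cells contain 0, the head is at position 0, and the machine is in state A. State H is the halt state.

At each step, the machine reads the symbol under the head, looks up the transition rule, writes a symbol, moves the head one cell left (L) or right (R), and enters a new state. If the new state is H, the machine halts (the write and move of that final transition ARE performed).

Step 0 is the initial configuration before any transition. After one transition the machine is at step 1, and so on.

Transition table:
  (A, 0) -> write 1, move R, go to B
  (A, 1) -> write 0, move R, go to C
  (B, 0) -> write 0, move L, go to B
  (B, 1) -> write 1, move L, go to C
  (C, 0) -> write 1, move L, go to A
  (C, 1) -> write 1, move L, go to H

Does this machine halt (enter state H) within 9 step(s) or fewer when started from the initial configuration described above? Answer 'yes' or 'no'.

Step 1: in state A at pos 0, read 0 -> (A,0)->write 1,move R,goto B. Now: state=B, head=1, tape[-1..2]=0100 (head:   ^)
Step 2: in state B at pos 1, read 0 -> (B,0)->write 0,move L,goto B. Now: state=B, head=0, tape[-1..2]=0100 (head:  ^)
Step 3: in state B at pos 0, read 1 -> (B,1)->write 1,move L,goto C. Now: state=C, head=-1, tape[-2..2]=00100 (head:  ^)
Step 4: in state C at pos -1, read 0 -> (C,0)->write 1,move L,goto A. Now: state=A, head=-2, tape[-3..2]=001100 (head:  ^)
Step 5: in state A at pos -2, read 0 -> (A,0)->write 1,move R,goto B. Now: state=B, head=-1, tape[-3..2]=011100 (head:   ^)
Step 6: in state B at pos -1, read 1 -> (B,1)->write 1,move L,goto C. Now: state=C, head=-2, tape[-3..2]=011100 (head:  ^)
Step 7: in state C at pos -2, read 1 -> (C,1)->write 1,move L,goto H. Now: state=H, head=-3, tape[-4..2]=0011100 (head:  ^)
State H reached at step 7; 7 <= 9 -> yes

Answer: yes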